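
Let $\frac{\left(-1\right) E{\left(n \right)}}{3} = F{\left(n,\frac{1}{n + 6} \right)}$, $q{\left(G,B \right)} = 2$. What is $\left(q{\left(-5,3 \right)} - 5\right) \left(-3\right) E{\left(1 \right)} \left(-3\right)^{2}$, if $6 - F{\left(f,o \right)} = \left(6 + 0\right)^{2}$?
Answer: $7290$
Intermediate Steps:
$F{\left(f,o \right)} = -30$ ($F{\left(f,o \right)} = 6 - \left(6 + 0\right)^{2} = 6 - 6^{2} = 6 - 36 = -30$)
$E{\left(n \right)} = 90$ ($E{\left(n \right)} = \left(-3\right) \left(-30\right) = 90$)
$\left(q{\left(-5,3 \right)} - 5\right) \left(-3\right) E{\left(1 \right)} \left(-3\right)^{2} = \left(2 - 5\right) \left(-3\right) 90 \left(-3\right)^{2} = \left(-3\right) \left(-3\right) 90 \cdot 9 = 9 \cdot 90 \cdot 9 = 810 \cdot 9 = 7290$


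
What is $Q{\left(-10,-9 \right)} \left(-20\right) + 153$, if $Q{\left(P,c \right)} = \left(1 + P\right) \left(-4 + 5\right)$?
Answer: $333$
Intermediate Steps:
$Q{\left(P,c \right)} = 1 + P$ ($Q{\left(P,c \right)} = \left(1 + P\right) 1 = 1 + P$)
$Q{\left(-10,-9 \right)} \left(-20\right) + 153 = \left(1 - 10\right) \left(-20\right) + 153 = \left(-9\right) \left(-20\right) + 153 = 180 + 153 = 333$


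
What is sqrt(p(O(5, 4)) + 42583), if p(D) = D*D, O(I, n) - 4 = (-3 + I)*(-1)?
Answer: sqrt(42587) ≈ 206.37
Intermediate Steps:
O(I, n) = 7 - I (O(I, n) = 4 + (-3 + I)*(-1) = 4 + (3 - I) = 7 - I)
p(D) = D**2
sqrt(p(O(5, 4)) + 42583) = sqrt((7 - 1*5)**2 + 42583) = sqrt((7 - 5)**2 + 42583) = sqrt(2**2 + 42583) = sqrt(4 + 42583) = sqrt(42587)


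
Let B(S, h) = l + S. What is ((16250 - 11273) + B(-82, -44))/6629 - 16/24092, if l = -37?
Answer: 4176174/5703781 ≈ 0.73218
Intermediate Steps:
B(S, h) = -37 + S
((16250 - 11273) + B(-82, -44))/6629 - 16/24092 = ((16250 - 11273) + (-37 - 82))/6629 - 16/24092 = (4977 - 119)*(1/6629) - 16*1/24092 = 4858*(1/6629) - 4/6023 = 694/947 - 4/6023 = 4176174/5703781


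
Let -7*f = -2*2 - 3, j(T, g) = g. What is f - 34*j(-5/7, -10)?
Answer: 341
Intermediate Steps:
f = 1 (f = -(-2*2 - 3)/7 = -(-4 - 3)/7 = -⅐*(-7) = 1)
f - 34*j(-5/7, -10) = 1 - 34*(-10) = 1 + 340 = 341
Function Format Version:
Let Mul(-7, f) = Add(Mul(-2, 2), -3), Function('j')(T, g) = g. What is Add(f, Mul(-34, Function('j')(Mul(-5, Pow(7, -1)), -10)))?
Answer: 341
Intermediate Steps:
f = 1 (f = Mul(Rational(-1, 7), Add(Mul(-2, 2), -3)) = Mul(Rational(-1, 7), Add(-4, -3)) = Mul(Rational(-1, 7), -7) = 1)
Add(f, Mul(-34, Function('j')(Mul(-5, Pow(7, -1)), -10))) = Add(1, Mul(-34, -10)) = Add(1, 340) = 341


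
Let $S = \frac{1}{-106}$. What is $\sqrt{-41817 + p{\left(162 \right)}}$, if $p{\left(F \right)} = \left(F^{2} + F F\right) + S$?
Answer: $\frac{5 \sqrt{4795970}}{106} \approx 103.3$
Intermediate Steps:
$S = - \frac{1}{106} \approx -0.009434$
$p{\left(F \right)} = - \frac{1}{106} + 2 F^{2}$ ($p{\left(F \right)} = \left(F^{2} + F F\right) - \frac{1}{106} = \left(F^{2} + F^{2}\right) - \frac{1}{106} = 2 F^{2} - \frac{1}{106} = - \frac{1}{106} + 2 F^{2}$)
$\sqrt{-41817 + p{\left(162 \right)}} = \sqrt{-41817 - \left(\frac{1}{106} - 2 \cdot 162^{2}\right)} = \sqrt{-41817 + \left(- \frac{1}{106} + 2 \cdot 26244\right)} = \sqrt{-41817 + \left(- \frac{1}{106} + 52488\right)} = \sqrt{-41817 + \frac{5563727}{106}} = \sqrt{\frac{1131125}{106}} = \frac{5 \sqrt{4795970}}{106}$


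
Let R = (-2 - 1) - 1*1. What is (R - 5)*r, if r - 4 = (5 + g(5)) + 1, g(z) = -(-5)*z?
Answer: -315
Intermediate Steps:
g(z) = 5*z
r = 35 (r = 4 + ((5 + 5*5) + 1) = 4 + ((5 + 25) + 1) = 4 + (30 + 1) = 4 + 31 = 35)
R = -4 (R = -3 - 1 = -4)
(R - 5)*r = (-4 - 5)*35 = -9*35 = -315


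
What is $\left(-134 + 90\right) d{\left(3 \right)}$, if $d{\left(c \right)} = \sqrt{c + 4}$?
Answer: $- 44 \sqrt{7} \approx -116.41$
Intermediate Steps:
$d{\left(c \right)} = \sqrt{4 + c}$
$\left(-134 + 90\right) d{\left(3 \right)} = \left(-134 + 90\right) \sqrt{4 + 3} = - 44 \sqrt{7}$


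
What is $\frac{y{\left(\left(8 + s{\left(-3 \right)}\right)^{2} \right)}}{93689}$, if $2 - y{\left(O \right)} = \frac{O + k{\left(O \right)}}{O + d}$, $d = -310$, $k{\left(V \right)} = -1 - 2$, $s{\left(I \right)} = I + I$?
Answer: $\frac{613}{28668834} \approx 2.1382 \cdot 10^{-5}$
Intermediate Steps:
$s{\left(I \right)} = 2 I$
$k{\left(V \right)} = -3$ ($k{\left(V \right)} = -1 - 2 = -3$)
$y{\left(O \right)} = 2 - \frac{-3 + O}{-310 + O}$ ($y{\left(O \right)} = 2 - \frac{O - 3}{O - 310} = 2 - \frac{-3 + O}{-310 + O}$)
$\frac{y{\left(\left(8 + s{\left(-3 \right)}\right)^{2} \right)}}{93689} = \frac{\frac{1}{-310 + \left(8 + 2 \left(-3\right)\right)^{2}} \left(-617 + \left(8 + 2 \left(-3\right)\right)^{2}\right)}{93689} = \frac{-617 + \left(8 - 6\right)^{2}}{-310 + \left(8 - 6\right)^{2}} \cdot \frac{1}{93689} = \frac{-617 + 2^{2}}{-310 + 2^{2}} \cdot \frac{1}{93689} = \frac{-617 + 4}{-310 + 4} \cdot \frac{1}{93689} = \frac{1}{-306} \left(-613\right) \frac{1}{93689} = \left(- \frac{1}{306}\right) \left(-613\right) \frac{1}{93689} = \frac{613}{306} \cdot \frac{1}{93689} = \frac{613}{28668834}$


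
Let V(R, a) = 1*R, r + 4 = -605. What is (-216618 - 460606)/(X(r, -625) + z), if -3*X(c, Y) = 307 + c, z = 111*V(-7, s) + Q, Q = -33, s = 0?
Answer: 253959/266 ≈ 954.73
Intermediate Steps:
r = -609 (r = -4 - 605 = -609)
V(R, a) = R
z = -810 (z = 111*(-7) - 33 = -777 - 33 = -810)
X(c, Y) = -307/3 - c/3 (X(c, Y) = -(307 + c)/3 = -307/3 - c/3)
(-216618 - 460606)/(X(r, -625) + z) = (-216618 - 460606)/((-307/3 - ⅓*(-609)) - 810) = -677224/((-307/3 + 203) - 810) = -677224/(302/3 - 810) = -677224/(-2128/3) = -677224*(-3/2128) = 253959/266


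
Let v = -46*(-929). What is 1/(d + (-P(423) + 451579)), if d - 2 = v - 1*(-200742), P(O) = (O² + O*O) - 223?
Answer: 1/337422 ≈ 2.9636e-6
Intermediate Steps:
v = 42734
P(O) = -223 + 2*O² (P(O) = (O² + O²) - 223 = 2*O² - 223 = -223 + 2*O²)
d = 243478 (d = 2 + (42734 - 1*(-200742)) = 2 + (42734 + 200742) = 2 + 243476 = 243478)
1/(d + (-P(423) + 451579)) = 1/(243478 + (-(-223 + 2*423²) + 451579)) = 1/(243478 + (-(-223 + 2*178929) + 451579)) = 1/(243478 + (-(-223 + 357858) + 451579)) = 1/(243478 + (-1*357635 + 451579)) = 1/(243478 + (-357635 + 451579)) = 1/(243478 + 93944) = 1/337422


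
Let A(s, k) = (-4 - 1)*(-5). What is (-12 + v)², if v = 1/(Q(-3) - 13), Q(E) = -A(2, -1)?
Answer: 208849/1444 ≈ 144.63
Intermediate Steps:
A(s, k) = 25 (A(s, k) = -5*(-5) = 25)
Q(E) = -25 (Q(E) = -1*25 = -25)
v = -1/38 (v = 1/(-25 - 13) = 1/(-38) = -1/38 ≈ -0.026316)
(-12 + v)² = (-12 - 1/38)² = (-457/38)² = 208849/1444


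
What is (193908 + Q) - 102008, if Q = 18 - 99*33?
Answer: 88651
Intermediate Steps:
Q = -3249 (Q = 18 - 3267 = -3249)
(193908 + Q) - 102008 = (193908 - 3249) - 102008 = 190659 - 102008 = 88651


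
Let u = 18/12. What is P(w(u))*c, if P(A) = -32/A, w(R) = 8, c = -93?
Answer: 372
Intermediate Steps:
u = 3/2 (u = 18*(1/12) = 3/2 ≈ 1.5000)
P(w(u))*c = -32/8*(-93) = -32*1/8*(-93) = -4*(-93) = 372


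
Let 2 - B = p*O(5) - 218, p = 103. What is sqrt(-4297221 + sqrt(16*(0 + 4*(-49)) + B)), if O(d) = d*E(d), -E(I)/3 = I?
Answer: sqrt(-4297221 + sqrt(4809)) ≈ 2073.0*I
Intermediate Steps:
E(I) = -3*I
O(d) = -3*d**2 (O(d) = d*(-3*d) = -3*d**2)
B = 7945 (B = 2 - (103*(-3*5**2) - 218) = 2 - (103*(-3*25) - 218) = 2 - (103*(-75) - 218) = 2 - (-7725 - 218) = 2 - 1*(-7943) = 2 + 7943 = 7945)
sqrt(-4297221 + sqrt(16*(0 + 4*(-49)) + B)) = sqrt(-4297221 + sqrt(16*(0 + 4*(-49)) + 7945)) = sqrt(-4297221 + sqrt(16*(0 - 196) + 7945)) = sqrt(-4297221 + sqrt(16*(-196) + 7945)) = sqrt(-4297221 + sqrt(-3136 + 7945)) = sqrt(-4297221 + sqrt(4809))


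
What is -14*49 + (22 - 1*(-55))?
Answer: -609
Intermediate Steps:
-14*49 + (22 - 1*(-55)) = -686 + (22 + 55) = -686 + 77 = -609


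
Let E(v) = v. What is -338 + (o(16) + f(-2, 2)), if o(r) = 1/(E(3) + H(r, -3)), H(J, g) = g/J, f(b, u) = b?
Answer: -15284/45 ≈ -339.64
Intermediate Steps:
o(r) = 1/(3 - 3/r)
-338 + (o(16) + f(-2, 2)) = -338 + ((1/3)*16/(-1 + 16) - 2) = -338 + ((1/3)*16/15 - 2) = -338 + ((1/3)*16*(1/15) - 2) = -338 + (16/45 - 2) = -338 - 74/45 = -15284/45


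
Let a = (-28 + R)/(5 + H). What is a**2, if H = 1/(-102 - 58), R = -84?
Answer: 321126400/638401 ≈ 503.02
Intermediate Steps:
H = -1/160 (H = 1/(-160) = -1/160 ≈ -0.0062500)
a = -17920/799 (a = (-28 - 84)/(5 - 1/160) = -112/799/160 = -112*160/799 = -17920/799 ≈ -22.428)
a**2 = (-17920/799)**2 = 321126400/638401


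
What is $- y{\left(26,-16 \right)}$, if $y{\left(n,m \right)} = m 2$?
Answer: $32$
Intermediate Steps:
$y{\left(n,m \right)} = 2 m$
$- y{\left(26,-16 \right)} = - 2 \left(-16\right) = \left(-1\right) \left(-32\right) = 32$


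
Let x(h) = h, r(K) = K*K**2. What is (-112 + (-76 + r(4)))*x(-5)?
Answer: 620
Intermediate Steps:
r(K) = K**3
(-112 + (-76 + r(4)))*x(-5) = (-112 + (-76 + 4**3))*(-5) = (-112 + (-76 + 64))*(-5) = (-112 - 12)*(-5) = -124*(-5) = 620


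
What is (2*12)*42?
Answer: 1008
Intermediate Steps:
(2*12)*42 = 24*42 = 1008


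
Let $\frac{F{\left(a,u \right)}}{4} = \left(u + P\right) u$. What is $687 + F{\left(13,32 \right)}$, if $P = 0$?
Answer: $4783$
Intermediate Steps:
$F{\left(a,u \right)} = 4 u^{2}$ ($F{\left(a,u \right)} = 4 \left(u + 0\right) u = 4 u u = 4 u^{2}$)
$687 + F{\left(13,32 \right)} = 687 + 4 \cdot 32^{2} = 687 + 4 \cdot 1024 = 687 + 4096 = 4783$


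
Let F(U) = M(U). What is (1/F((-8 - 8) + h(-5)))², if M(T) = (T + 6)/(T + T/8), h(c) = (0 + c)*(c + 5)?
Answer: 81/25 ≈ 3.2400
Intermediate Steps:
h(c) = c*(5 + c)
M(T) = 8*(6 + T)/(9*T) (M(T) = (6 + T)/(T + T*(⅛)) = (6 + T)/(T + T/8) = (6 + T)/((9*T/8)) = (6 + T)*(8/(9*T)) = 8*(6 + T)/(9*T))
F(U) = 8*(6 + U)/(9*U)
(1/F((-8 - 8) + h(-5)))² = (1/(8*(6 + ((-8 - 8) - 5*(5 - 5)))/(9*((-8 - 8) - 5*(5 - 5)))))² = (1/(8*(6 + (-16 - 5*0))/(9*(-16 - 5*0))))² = (1/(8*(6 + (-16 + 0))/(9*(-16 + 0))))² = (1/((8/9)*(6 - 16)/(-16)))² = (1/((8/9)*(-1/16)*(-10)))² = (1/(5/9))² = (9/5)² = 81/25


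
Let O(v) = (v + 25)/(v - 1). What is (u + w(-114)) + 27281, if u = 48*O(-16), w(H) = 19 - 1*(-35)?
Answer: 464263/17 ≈ 27310.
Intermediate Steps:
w(H) = 54 (w(H) = 19 + 35 = 54)
O(v) = (25 + v)/(-1 + v)
u = -432/17 (u = 48*((25 - 16)/(-1 - 16)) = 48*(9/(-17)) = 48*(-1/17*9) = 48*(-9/17) = -432/17 ≈ -25.412)
(u + w(-114)) + 27281 = (-432/17 + 54) + 27281 = 486/17 + 27281 = 464263/17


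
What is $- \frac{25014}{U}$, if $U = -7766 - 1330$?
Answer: $\frac{11}{4} \approx 2.75$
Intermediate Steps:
$U = -9096$ ($U = -7766 - 1330 = -9096$)
$- \frac{25014}{U} = - \frac{25014}{-9096} = - \frac{25014 \left(-1\right)}{9096} = \left(-1\right) \left(- \frac{11}{4}\right) = \frac{11}{4}$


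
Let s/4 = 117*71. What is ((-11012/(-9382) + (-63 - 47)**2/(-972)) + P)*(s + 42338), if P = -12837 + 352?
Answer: -1076412440175052/1139913 ≈ -9.4429e+8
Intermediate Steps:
s = 33228 (s = 4*(117*71) = 4*8307 = 33228)
P = -12485
((-11012/(-9382) + (-63 - 47)**2/(-972)) + P)*(s + 42338) = ((-11012/(-9382) + (-63 - 47)**2/(-972)) - 12485)*(33228 + 42338) = ((-11012*(-1/9382) + (-110)**2*(-1/972)) - 12485)*75566 = ((5506/4691 + 12100*(-1/972)) - 12485)*75566 = ((5506/4691 - 3025/243) - 12485)*75566 = (-12852317/1139913 - 12485)*75566 = -14244666122/1139913*75566 = -1076412440175052/1139913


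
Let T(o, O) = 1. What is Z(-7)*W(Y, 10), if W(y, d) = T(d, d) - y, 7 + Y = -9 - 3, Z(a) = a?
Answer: -140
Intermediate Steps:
Y = -19 (Y = -7 + (-9 - 3) = -7 - 12 = -19)
W(y, d) = 1 - y
Z(-7)*W(Y, 10) = -7*(1 - 1*(-19)) = -7*(1 + 19) = -7*20 = -140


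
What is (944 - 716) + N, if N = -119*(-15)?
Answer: 2013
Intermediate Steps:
N = 1785
(944 - 716) + N = (944 - 716) + 1785 = 228 + 1785 = 2013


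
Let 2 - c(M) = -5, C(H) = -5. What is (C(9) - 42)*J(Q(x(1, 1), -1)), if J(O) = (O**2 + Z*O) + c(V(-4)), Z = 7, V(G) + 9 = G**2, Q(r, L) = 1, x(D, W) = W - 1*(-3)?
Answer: -705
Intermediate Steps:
x(D, W) = 3 + W (x(D, W) = W + 3 = 3 + W)
V(G) = -9 + G**2
c(M) = 7 (c(M) = 2 - 1*(-5) = 2 + 5 = 7)
J(O) = 7 + O**2 + 7*O (J(O) = (O**2 + 7*O) + 7 = 7 + O**2 + 7*O)
(C(9) - 42)*J(Q(x(1, 1), -1)) = (-5 - 42)*(7 + 1**2 + 7*1) = -47*(7 + 1 + 7) = -47*15 = -705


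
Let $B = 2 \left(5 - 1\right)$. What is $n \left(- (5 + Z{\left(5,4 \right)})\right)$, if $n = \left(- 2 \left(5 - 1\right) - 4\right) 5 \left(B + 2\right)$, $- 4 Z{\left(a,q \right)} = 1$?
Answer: $2850$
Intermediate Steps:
$Z{\left(a,q \right)} = - \frac{1}{4}$ ($Z{\left(a,q \right)} = \left(- \frac{1}{4}\right) 1 = - \frac{1}{4}$)
$B = 8$ ($B = 2 \cdot 4 = 8$)
$n = -600$ ($n = \left(- 2 \left(5 - 1\right) - 4\right) 5 \left(8 + 2\right) = \left(\left(-2\right) 4 - 4\right) 5 \cdot 10 = \left(-8 - 4\right) 5 \cdot 10 = \left(-12\right) 5 \cdot 10 = \left(-60\right) 10 = -600$)
$n \left(- (5 + Z{\left(5,4 \right)})\right) = - 600 \left(- (5 - \frac{1}{4})\right) = - 600 \left(\left(-1\right) \frac{19}{4}\right) = \left(-600\right) \left(- \frac{19}{4}\right) = 2850$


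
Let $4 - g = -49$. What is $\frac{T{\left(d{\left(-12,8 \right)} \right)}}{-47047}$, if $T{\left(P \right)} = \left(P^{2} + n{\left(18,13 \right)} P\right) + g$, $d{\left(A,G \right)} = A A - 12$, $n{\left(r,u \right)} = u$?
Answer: $- \frac{19193}{47047} \approx -0.40795$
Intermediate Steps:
$g = 53$ ($g = 4 - -49 = 4 + 49 = 53$)
$d{\left(A,G \right)} = -12 + A^{2}$ ($d{\left(A,G \right)} = A^{2} - 12 = -12 + A^{2}$)
$T{\left(P \right)} = 53 + P^{2} + 13 P$ ($T{\left(P \right)} = \left(P^{2} + 13 P\right) + 53 = 53 + P^{2} + 13 P$)
$\frac{T{\left(d{\left(-12,8 \right)} \right)}}{-47047} = \frac{53 + \left(-12 + \left(-12\right)^{2}\right)^{2} + 13 \left(-12 + \left(-12\right)^{2}\right)}{-47047} = \left(53 + \left(-12 + 144\right)^{2} + 13 \left(-12 + 144\right)\right) \left(- \frac{1}{47047}\right) = \left(53 + 132^{2} + 13 \cdot 132\right) \left(- \frac{1}{47047}\right) = \left(53 + 17424 + 1716\right) \left(- \frac{1}{47047}\right) = 19193 \left(- \frac{1}{47047}\right) = - \frac{19193}{47047}$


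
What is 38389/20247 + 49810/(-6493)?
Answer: -759243293/131463771 ≈ -5.7753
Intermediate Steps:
38389/20247 + 49810/(-6493) = 38389*(1/20247) + 49810*(-1/6493) = 38389/20247 - 49810/6493 = -759243293/131463771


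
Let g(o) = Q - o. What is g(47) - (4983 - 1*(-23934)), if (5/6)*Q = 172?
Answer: -143788/5 ≈ -28758.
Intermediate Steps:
Q = 1032/5 (Q = (6/5)*172 = 1032/5 ≈ 206.40)
g(o) = 1032/5 - o
g(47) - (4983 - 1*(-23934)) = (1032/5 - 1*47) - (4983 - 1*(-23934)) = (1032/5 - 47) - (4983 + 23934) = 797/5 - 1*28917 = 797/5 - 28917 = -143788/5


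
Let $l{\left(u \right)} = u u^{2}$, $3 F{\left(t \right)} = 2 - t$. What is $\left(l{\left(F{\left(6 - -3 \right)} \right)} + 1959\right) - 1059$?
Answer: $\frac{23957}{27} \approx 887.3$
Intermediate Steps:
$F{\left(t \right)} = \frac{2}{3} - \frac{t}{3}$ ($F{\left(t \right)} = \frac{2 - t}{3} = \frac{2}{3} - \frac{t}{3}$)
$l{\left(u \right)} = u^{3}$
$\left(l{\left(F{\left(6 - -3 \right)} \right)} + 1959\right) - 1059 = \left(\left(\frac{2}{3} - \frac{6 - -3}{3}\right)^{3} + 1959\right) - 1059 = \left(\left(\frac{2}{3} - \frac{6 + 3}{3}\right)^{3} + 1959\right) - 1059 = \left(\left(\frac{2}{3} - 3\right)^{3} + 1959\right) - 1059 = \left(\left(- \frac{7}{3}\right)^{3} + 1959\right) - 1059 = \left(- \frac{343}{27} + 1959\right) - 1059 = \frac{52550}{27} - 1059 = \frac{23957}{27}$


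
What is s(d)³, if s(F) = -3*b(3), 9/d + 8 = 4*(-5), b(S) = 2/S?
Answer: -8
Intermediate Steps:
d = -9/28 (d = 9/(-8 + 4*(-5)) = 9/(-8 - 20) = 9/(-28) = 9*(-1/28) = -9/28 ≈ -0.32143)
s(F) = -2 (s(F) = -6/3 = -3*⅔ = -2)
s(d)³ = (-2)³ = -8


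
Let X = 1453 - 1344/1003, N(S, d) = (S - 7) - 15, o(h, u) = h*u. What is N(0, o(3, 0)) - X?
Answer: -1478081/1003 ≈ -1473.7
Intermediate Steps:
N(S, d) = -22 + S (N(S, d) = (-7 + S) - 15 = -22 + S)
X = 1456015/1003 (X = 1453 - 1344*1/1003 = 1453 - 1344/1003 = 1456015/1003 ≈ 1451.7)
N(0, o(3, 0)) - X = (-22 + 0) - 1*1456015/1003 = -22 - 1456015/1003 = -1478081/1003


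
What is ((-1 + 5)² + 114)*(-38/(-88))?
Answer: 1235/22 ≈ 56.136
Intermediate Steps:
((-1 + 5)² + 114)*(-38/(-88)) = (4² + 114)*(-38*(-1/88)) = (16 + 114)*(19/44) = 130*(19/44) = 1235/22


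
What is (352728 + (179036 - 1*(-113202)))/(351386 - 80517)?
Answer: 644966/270869 ≈ 2.3811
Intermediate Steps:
(352728 + (179036 - 1*(-113202)))/(351386 - 80517) = (352728 + (179036 + 113202))/270869 = (352728 + 292238)*(1/270869) = 644966*(1/270869) = 644966/270869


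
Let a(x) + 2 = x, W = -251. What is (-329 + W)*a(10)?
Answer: -4640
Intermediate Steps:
a(x) = -2 + x
(-329 + W)*a(10) = (-329 - 251)*(-2 + 10) = -580*8 = -4640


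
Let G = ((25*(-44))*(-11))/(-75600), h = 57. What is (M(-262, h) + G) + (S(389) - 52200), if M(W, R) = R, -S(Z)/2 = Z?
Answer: -40008397/756 ≈ -52921.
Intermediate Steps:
S(Z) = -2*Z
G = -121/756 (G = -1100*(-11)*(-1/75600) = 12100*(-1/75600) = -121/756 ≈ -0.16005)
(M(-262, h) + G) + (S(389) - 52200) = (57 - 121/756) + (-2*389 - 52200) = 42971/756 + (-778 - 52200) = 42971/756 - 52978 = -40008397/756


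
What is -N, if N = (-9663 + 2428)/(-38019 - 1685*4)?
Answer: -7235/44759 ≈ -0.16164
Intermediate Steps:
N = 7235/44759 (N = -7235/(-38019 - 6740) = -7235/(-44759) = -7235*(-1/44759) = 7235/44759 ≈ 0.16164)
-N = -1*7235/44759 = -7235/44759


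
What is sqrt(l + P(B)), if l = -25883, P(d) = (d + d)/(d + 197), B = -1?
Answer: I*sqrt(5073070)/14 ≈ 160.88*I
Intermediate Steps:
P(d) = 2*d/(197 + d) (P(d) = (2*d)/(197 + d) = 2*d/(197 + d))
sqrt(l + P(B)) = sqrt(-25883 + 2*(-1)/(197 - 1)) = sqrt(-25883 + 2*(-1)/196) = sqrt(-25883 + 2*(-1)*(1/196)) = sqrt(-25883 - 1/98) = sqrt(-2536535/98) = I*sqrt(5073070)/14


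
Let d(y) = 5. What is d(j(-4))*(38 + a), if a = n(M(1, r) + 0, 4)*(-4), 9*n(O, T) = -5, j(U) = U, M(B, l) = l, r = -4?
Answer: 1810/9 ≈ 201.11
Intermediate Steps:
n(O, T) = -5/9 (n(O, T) = (⅑)*(-5) = -5/9)
a = 20/9 (a = -5/9*(-4) = 20/9 ≈ 2.2222)
d(j(-4))*(38 + a) = 5*(38 + 20/9) = 5*(362/9) = 1810/9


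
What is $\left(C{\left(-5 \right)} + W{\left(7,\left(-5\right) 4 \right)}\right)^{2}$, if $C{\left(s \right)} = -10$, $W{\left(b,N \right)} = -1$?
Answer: $121$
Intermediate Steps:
$\left(C{\left(-5 \right)} + W{\left(7,\left(-5\right) 4 \right)}\right)^{2} = \left(-10 - 1\right)^{2} = \left(-11\right)^{2} = 121$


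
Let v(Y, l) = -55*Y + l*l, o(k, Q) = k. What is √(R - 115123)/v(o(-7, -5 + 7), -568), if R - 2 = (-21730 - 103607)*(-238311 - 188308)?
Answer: √53471030482/323009 ≈ 0.71589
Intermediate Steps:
R = 53471145605 (R = 2 + (-21730 - 103607)*(-238311 - 188308) = 2 - 125337*(-426619) = 2 + 53471145603 = 53471145605)
v(Y, l) = l² - 55*Y (v(Y, l) = -55*Y + l² = l² - 55*Y)
√(R - 115123)/v(o(-7, -5 + 7), -568) = √(53471145605 - 115123)/((-568)² - 55*(-7)) = √53471030482/(322624 + 385) = √53471030482/323009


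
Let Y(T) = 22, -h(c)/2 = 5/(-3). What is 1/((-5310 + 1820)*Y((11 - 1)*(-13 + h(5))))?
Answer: -1/76780 ≈ -1.3024e-5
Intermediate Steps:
h(c) = 10/3 (h(c) = -10/(-3) = -10*(-1)/3 = -2*(-5/3) = 10/3)
1/((-5310 + 1820)*Y((11 - 1)*(-13 + h(5)))) = 1/((-5310 + 1820)*22) = (1/22)/(-3490) = -1/3490*1/22 = -1/76780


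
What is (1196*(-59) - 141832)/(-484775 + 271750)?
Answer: 212396/213025 ≈ 0.99705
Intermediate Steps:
(1196*(-59) - 141832)/(-484775 + 271750) = (-70564 - 141832)/(-213025) = -212396*(-1/213025) = 212396/213025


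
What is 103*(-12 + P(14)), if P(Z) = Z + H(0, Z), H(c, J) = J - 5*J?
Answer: -5562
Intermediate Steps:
H(c, J) = -4*J
P(Z) = -3*Z (P(Z) = Z - 4*Z = -3*Z)
103*(-12 + P(14)) = 103*(-12 - 3*14) = 103*(-12 - 42) = 103*(-54) = -5562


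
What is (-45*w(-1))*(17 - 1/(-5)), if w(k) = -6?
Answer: 4644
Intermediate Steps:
(-45*w(-1))*(17 - 1/(-5)) = (-45*(-6))*(17 - 1/(-5)) = 270*(17 - 1*(-1/5)) = 270*(17 + 1/5) = 270*(86/5) = 4644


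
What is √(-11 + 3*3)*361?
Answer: 361*I*√2 ≈ 510.53*I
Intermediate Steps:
√(-11 + 3*3)*361 = √(-11 + 9)*361 = √(-2)*361 = (I*√2)*361 = 361*I*√2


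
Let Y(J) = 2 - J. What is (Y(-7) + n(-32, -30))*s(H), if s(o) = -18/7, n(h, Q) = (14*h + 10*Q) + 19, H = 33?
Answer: 12960/7 ≈ 1851.4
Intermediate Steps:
n(h, Q) = 19 + 10*Q + 14*h (n(h, Q) = (10*Q + 14*h) + 19 = 19 + 10*Q + 14*h)
s(o) = -18/7 (s(o) = -18*⅐ = -18/7)
(Y(-7) + n(-32, -30))*s(H) = ((2 - 1*(-7)) + (19 + 10*(-30) + 14*(-32)))*(-18/7) = ((2 + 7) + (19 - 300 - 448))*(-18/7) = (9 - 729)*(-18/7) = -720*(-18/7) = 12960/7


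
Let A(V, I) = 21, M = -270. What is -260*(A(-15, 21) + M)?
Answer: 64740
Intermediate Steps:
-260*(A(-15, 21) + M) = -260*(21 - 270) = -260*(-249) = 64740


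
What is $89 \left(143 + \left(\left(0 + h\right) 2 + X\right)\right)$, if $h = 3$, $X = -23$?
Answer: $11214$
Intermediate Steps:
$89 \left(143 + \left(\left(0 + h\right) 2 + X\right)\right) = 89 \left(143 - \left(23 - \left(0 + 3\right) 2\right)\right) = 89 \left(143 + \left(3 \cdot 2 - 23\right)\right) = 89 \left(143 + \left(6 - 23\right)\right) = 89 \left(143 - 17\right) = 89 \cdot 126 = 11214$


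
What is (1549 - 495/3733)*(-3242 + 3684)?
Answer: 2555609524/3733 ≈ 6.8460e+5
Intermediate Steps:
(1549 - 495/3733)*(-3242 + 3684) = (1549 - 495*1/3733)*442 = (1549 - 495/3733)*442 = (5781922/3733)*442 = 2555609524/3733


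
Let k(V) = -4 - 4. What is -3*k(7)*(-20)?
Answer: -480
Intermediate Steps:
k(V) = -8
-3*k(7)*(-20) = -3*(-8)*(-20) = 24*(-20) = -480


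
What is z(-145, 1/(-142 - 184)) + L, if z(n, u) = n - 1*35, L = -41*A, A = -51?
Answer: 1911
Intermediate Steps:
L = 2091 (L = -41*(-51) = 2091)
z(n, u) = -35 + n (z(n, u) = n - 35 = -35 + n)
z(-145, 1/(-142 - 184)) + L = (-35 - 145) + 2091 = -180 + 2091 = 1911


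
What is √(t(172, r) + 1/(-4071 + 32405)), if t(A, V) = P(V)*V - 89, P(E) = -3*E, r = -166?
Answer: 7*I*√1355889937542/28334 ≈ 287.68*I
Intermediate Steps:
t(A, V) = -89 - 3*V² (t(A, V) = (-3*V)*V - 89 = -3*V² - 89 = -89 - 3*V²)
√(t(172, r) + 1/(-4071 + 32405)) = √((-89 - 3*(-166)²) + 1/(-4071 + 32405)) = √((-89 - 3*27556) + 1/28334) = √((-89 - 82668) + 1/28334) = √(-82757 + 1/28334) = √(-2344836837/28334) = 7*I*√1355889937542/28334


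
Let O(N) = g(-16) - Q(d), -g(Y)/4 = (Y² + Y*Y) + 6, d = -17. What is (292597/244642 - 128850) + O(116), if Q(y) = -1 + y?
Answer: -32024323771/244642 ≈ -1.3090e+5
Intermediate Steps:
g(Y) = -24 - 8*Y² (g(Y) = -4*((Y² + Y*Y) + 6) = -4*((Y² + Y²) + 6) = -4*(2*Y² + 6) = -4*(6 + 2*Y²) = -24 - 8*Y²)
O(N) = -2054 (O(N) = (-24 - 8*(-16)²) - (-1 - 17) = (-24 - 8*256) - 1*(-18) = (-24 - 2048) + 18 = -2072 + 18 = -2054)
(292597/244642 - 128850) + O(116) = (292597/244642 - 128850) - 2054 = -31521829103/244642 - 2054 = -32024323771/244642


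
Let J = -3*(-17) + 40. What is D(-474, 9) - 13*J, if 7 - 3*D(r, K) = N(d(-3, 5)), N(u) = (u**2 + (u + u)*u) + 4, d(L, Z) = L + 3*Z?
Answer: -1326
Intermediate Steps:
N(u) = 4 + 3*u**2 (N(u) = (u**2 + (2*u)*u) + 4 = (u**2 + 2*u**2) + 4 = 3*u**2 + 4 = 4 + 3*u**2)
D(r, K) = -143 (D(r, K) = 7/3 - (4 + 3*(-3 + 3*5)**2)/3 = 7/3 - (4 + 3*(-3 + 15)**2)/3 = 7/3 - (4 + 3*12**2)/3 = 7/3 - (4 + 3*144)/3 = 7/3 - (4 + 432)/3 = 7/3 - 1/3*436 = 7/3 - 436/3 = -143)
J = 91 (J = 51 + 40 = 91)
D(-474, 9) - 13*J = -143 - 13*91 = -143 - 1183 = -1326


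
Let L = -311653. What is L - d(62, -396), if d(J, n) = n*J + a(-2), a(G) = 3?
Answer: -287104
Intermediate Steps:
d(J, n) = 3 + J*n (d(J, n) = n*J + 3 = J*n + 3 = 3 + J*n)
L - d(62, -396) = -311653 - (3 + 62*(-396)) = -311653 - (3 - 24552) = -311653 - 1*(-24549) = -311653 + 24549 = -287104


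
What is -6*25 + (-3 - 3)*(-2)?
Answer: -138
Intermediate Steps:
-6*25 + (-3 - 3)*(-2) = -150 - 6*(-2) = -150 + 12 = -138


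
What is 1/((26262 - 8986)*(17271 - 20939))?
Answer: -1/63368368 ≈ -1.5781e-8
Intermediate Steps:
1/((26262 - 8986)*(17271 - 20939)) = 1/(17276*(-3668)) = 1/(-63368368) = -1/63368368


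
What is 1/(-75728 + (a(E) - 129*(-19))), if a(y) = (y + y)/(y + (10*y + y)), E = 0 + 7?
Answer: -6/439661 ≈ -1.3647e-5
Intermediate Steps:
E = 7
a(y) = ⅙ (a(y) = (2*y)/(y + 11*y) = (2*y)/((12*y)) = (2*y)*(1/(12*y)) = ⅙)
1/(-75728 + (a(E) - 129*(-19))) = 1/(-75728 + (⅙ - 129*(-19))) = 1/(-75728 + (⅙ + 2451)) = 1/(-75728 + 14707/6) = 1/(-439661/6) = -6/439661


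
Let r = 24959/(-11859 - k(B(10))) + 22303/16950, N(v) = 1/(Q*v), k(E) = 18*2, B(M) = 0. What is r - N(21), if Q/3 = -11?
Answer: -2425036871/3104951850 ≈ -0.78102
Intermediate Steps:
Q = -33 (Q = 3*(-11) = -33)
k(E) = 36
N(v) = -1/(33*v) (N(v) = 1/(-33*v) = -1/(33*v))
r = -3505797/4480450 (r = 24959/(-11859 - 1*36) + 22303/16950 = 24959/(-11859 - 36) + 22303*(1/16950) = 24959/(-11895) + 22303/16950 = 24959*(-1/11895) + 22303/16950 = -24959/11895 + 22303/16950 = -3505797/4480450 ≈ -0.78246)
r - N(21) = -3505797/4480450 - (-1)/(33*21) = -3505797/4480450 - 1*(-1/693) = -3505797/4480450 + 1/693 = -2425036871/3104951850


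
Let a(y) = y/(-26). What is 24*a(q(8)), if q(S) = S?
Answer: -96/13 ≈ -7.3846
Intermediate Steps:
a(y) = -y/26 (a(y) = y*(-1/26) = -y/26)
24*a(q(8)) = 24*(-1/26*8) = 24*(-4/13) = -96/13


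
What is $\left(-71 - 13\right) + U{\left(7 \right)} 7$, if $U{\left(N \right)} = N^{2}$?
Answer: $259$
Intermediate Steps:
$\left(-71 - 13\right) + U{\left(7 \right)} 7 = \left(-71 - 13\right) + 7^{2} \cdot 7 = -84 + 49 \cdot 7 = -84 + 343 = 259$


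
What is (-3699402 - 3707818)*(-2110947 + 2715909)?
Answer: -4481086625640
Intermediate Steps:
(-3699402 - 3707818)*(-2110947 + 2715909) = -7407220*604962 = -4481086625640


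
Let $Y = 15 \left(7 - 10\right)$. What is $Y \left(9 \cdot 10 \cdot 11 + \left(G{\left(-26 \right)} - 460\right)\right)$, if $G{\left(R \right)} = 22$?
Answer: $-24840$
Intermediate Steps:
$Y = -45$ ($Y = 15 \left(-3\right) = -45$)
$Y \left(9 \cdot 10 \cdot 11 + \left(G{\left(-26 \right)} - 460\right)\right) = - 45 \left(9 \cdot 10 \cdot 11 + \left(22 - 460\right)\right) = - 45 \left(90 \cdot 11 + \left(22 - 460\right)\right) = - 45 \left(990 - 438\right) = \left(-45\right) 552 = -24840$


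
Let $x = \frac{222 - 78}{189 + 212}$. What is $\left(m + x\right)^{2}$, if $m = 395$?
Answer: $\frac{25134614521}{160801} \approx 1.5631 \cdot 10^{5}$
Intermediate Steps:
$x = \frac{144}{401} \approx 0.3591$
$\left(m + x\right)^{2} = \left(395 + \frac{144}{401}\right)^{2} = \left(\frac{158539}{401}\right)^{2} = \frac{25134614521}{160801}$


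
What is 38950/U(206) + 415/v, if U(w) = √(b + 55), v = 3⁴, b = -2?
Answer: 415/81 + 38950*√53/53 ≈ 5355.3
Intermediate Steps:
v = 81
U(w) = √53 (U(w) = √(-2 + 55) = √53)
38950/U(206) + 415/v = 38950/(√53) + 415/81 = 38950*(√53/53) + 415*(1/81) = 38950*√53/53 + 415/81 = 415/81 + 38950*√53/53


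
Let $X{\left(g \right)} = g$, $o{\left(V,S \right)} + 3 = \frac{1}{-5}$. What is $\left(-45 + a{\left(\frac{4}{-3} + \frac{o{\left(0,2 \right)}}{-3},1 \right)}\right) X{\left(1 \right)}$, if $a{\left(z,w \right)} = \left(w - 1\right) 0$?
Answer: $-45$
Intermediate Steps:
$o{\left(V,S \right)} = - \frac{16}{5}$ ($o{\left(V,S \right)} = -3 + \frac{1}{-5} = -3 - \frac{1}{5} = - \frac{16}{5}$)
$a{\left(z,w \right)} = 0$ ($a{\left(z,w \right)} = \left(-1 + w\right) 0 = 0$)
$\left(-45 + a{\left(\frac{4}{-3} + \frac{o{\left(0,2 \right)}}{-3},1 \right)}\right) X{\left(1 \right)} = \left(-45 + 0\right) 1 = \left(-45\right) 1 = -45$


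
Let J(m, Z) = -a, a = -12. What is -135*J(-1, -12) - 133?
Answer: -1753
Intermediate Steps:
J(m, Z) = 12 (J(m, Z) = -1*(-12) = 12)
-135*J(-1, -12) - 133 = -135*12 - 133 = -1620 - 133 = -1753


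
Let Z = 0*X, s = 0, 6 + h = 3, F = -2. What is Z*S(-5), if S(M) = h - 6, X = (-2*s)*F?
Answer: 0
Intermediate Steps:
h = -3 (h = -6 + 3 = -3)
X = 0 (X = -2*0*(-2) = 0*(-2) = 0)
S(M) = -9 (S(M) = -3 - 6 = -9)
Z = 0 (Z = 0*0 = 0)
Z*S(-5) = 0*(-9) = 0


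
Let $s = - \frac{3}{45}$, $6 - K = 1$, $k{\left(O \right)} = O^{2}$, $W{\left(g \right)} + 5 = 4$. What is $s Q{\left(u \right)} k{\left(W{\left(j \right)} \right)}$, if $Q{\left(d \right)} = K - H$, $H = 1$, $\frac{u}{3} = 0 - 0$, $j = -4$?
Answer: $- \frac{4}{15} \approx -0.26667$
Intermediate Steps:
$W{\left(g \right)} = -1$ ($W{\left(g \right)} = -5 + 4 = -1$)
$K = 5$ ($K = 6 - 1 = 5$)
$u = 0$ ($u = 3 \left(0 - 0\right) = 3 \left(0 + 0\right) = 3 \cdot 0 = 0$)
$Q{\left(d \right)} = 4$ ($Q{\left(d \right)} = 5 - 1 = 4$)
$s = - \frac{1}{15}$ ($s = \left(-3\right) \frac{1}{45} = - \frac{1}{15} \approx -0.066667$)
$s Q{\left(u \right)} k{\left(W{\left(j \right)} \right)} = \left(- \frac{1}{15}\right) 4 \left(-1\right)^{2} = \left(- \frac{4}{15}\right) 1 = - \frac{4}{15}$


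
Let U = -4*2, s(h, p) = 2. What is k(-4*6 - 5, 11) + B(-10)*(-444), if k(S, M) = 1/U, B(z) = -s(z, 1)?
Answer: 7103/8 ≈ 887.88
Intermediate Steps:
B(z) = -2 (B(z) = -1*2 = -2)
U = -8
k(S, M) = -⅛ (k(S, M) = 1/(-8) = -⅛)
k(-4*6 - 5, 11) + B(-10)*(-444) = -⅛ - 2*(-444) = -⅛ + 888 = 7103/8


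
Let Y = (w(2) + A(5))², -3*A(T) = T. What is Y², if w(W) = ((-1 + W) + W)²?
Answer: 234256/81 ≈ 2892.1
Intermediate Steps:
A(T) = -T/3
w(W) = (-1 + 2*W)²
Y = 484/9 (Y = ((-1 + 2*2)² - ⅓*5)² = ((-1 + 4)² - 5/3)² = (3² - 5/3)² = (9 - 5/3)² = (22/3)² = 484/9 ≈ 53.778)
Y² = (484/9)² = 234256/81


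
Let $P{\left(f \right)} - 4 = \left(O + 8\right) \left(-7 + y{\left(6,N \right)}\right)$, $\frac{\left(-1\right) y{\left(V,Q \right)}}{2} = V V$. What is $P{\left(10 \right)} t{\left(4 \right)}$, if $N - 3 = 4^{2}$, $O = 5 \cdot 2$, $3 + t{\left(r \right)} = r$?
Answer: $-1418$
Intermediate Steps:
$t{\left(r \right)} = -3 + r$
$O = 10$
$N = 19$ ($N = 3 + 4^{2} = 3 + 16 = 19$)
$y{\left(V,Q \right)} = - 2 V^{2}$ ($y{\left(V,Q \right)} = - 2 V V = - 2 V^{2}$)
$P{\left(f \right)} = -1418$ ($P{\left(f \right)} = 4 + \left(10 + 8\right) \left(-7 - 2 \cdot 6^{2}\right) = 4 + 18 \left(-7 - 72\right) = 4 + 18 \left(-79\right) = 4 - 1422 = -1418$)
$P{\left(10 \right)} t{\left(4 \right)} = - 1418 \left(-3 + 4\right) = \left(-1418\right) 1 = -1418$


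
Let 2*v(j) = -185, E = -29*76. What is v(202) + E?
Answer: -4593/2 ≈ -2296.5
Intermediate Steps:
E = -2204
v(j) = -185/2 (v(j) = (½)*(-185) = -185/2)
v(202) + E = -185/2 - 2204 = -4593/2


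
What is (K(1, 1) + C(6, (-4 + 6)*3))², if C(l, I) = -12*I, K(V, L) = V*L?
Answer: 5041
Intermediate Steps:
K(V, L) = L*V
(K(1, 1) + C(6, (-4 + 6)*3))² = (1*1 - 12*(-4 + 6)*3)² = (1 - 24*3)² = (1 - 12*6)² = (1 - 72)² = (-71)² = 5041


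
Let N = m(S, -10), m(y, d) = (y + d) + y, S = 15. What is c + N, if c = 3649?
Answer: 3669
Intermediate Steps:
m(y, d) = d + 2*y (m(y, d) = (d + y) + y = d + 2*y)
N = 20 (N = -10 + 2*15 = -10 + 30 = 20)
c + N = 3649 + 20 = 3669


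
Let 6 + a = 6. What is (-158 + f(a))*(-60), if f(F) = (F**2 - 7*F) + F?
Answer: 9480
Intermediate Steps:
a = 0 (a = -6 + 6 = 0)
f(F) = F**2 - 6*F
(-158 + f(a))*(-60) = (-158 + 0*(-6 + 0))*(-60) = (-158 + 0*(-6))*(-60) = (-158 + 0)*(-60) = -158*(-60) = 9480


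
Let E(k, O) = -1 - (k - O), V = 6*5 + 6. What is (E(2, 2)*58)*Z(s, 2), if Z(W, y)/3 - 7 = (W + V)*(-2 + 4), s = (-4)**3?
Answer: 8526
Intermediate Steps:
s = -64
V = 36 (V = 30 + 6 = 36)
E(k, O) = -1 + O - k (E(k, O) = -1 + (O - k) = -1 + O - k)
Z(W, y) = 237 + 6*W (Z(W, y) = 21 + 3*((W + 36)*(-2 + 4)) = 21 + 3*((36 + W)*2) = 21 + 3*(72 + 2*W) = 21 + (216 + 6*W) = 237 + 6*W)
(E(2, 2)*58)*Z(s, 2) = ((-1 + 2 - 1*2)*58)*(237 + 6*(-64)) = ((-1 + 2 - 2)*58)*(237 - 384) = -1*58*(-147) = -58*(-147) = 8526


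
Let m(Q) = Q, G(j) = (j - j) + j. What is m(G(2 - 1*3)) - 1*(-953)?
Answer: 952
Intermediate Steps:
G(j) = j (G(j) = 0 + j = j)
m(G(2 - 1*3)) - 1*(-953) = (2 - 1*3) - 1*(-953) = (2 - 3) + 953 = -1 + 953 = 952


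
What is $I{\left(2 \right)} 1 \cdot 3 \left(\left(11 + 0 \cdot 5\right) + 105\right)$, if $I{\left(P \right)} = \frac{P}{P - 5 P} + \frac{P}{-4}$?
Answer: $-261$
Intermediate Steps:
$I{\left(P \right)} = - \frac{1}{4} - \frac{P}{4}$ ($I{\left(P \right)} = \frac{P}{\left(-4\right) P} + P \left(- \frac{1}{4}\right) = P \left(- \frac{1}{4 P}\right) - \frac{P}{4} = - \frac{1}{4} - \frac{P}{4}$)
$I{\left(2 \right)} 1 \cdot 3 \left(\left(11 + 0 \cdot 5\right) + 105\right) = \left(- \frac{1}{4} - \frac{1}{2}\right) 1 \cdot 3 \left(\left(11 + 0 \cdot 5\right) + 105\right) = \left(- \frac{1}{4} - \frac{1}{2}\right) 1 \cdot 3 \left(\left(11 + 0\right) + 105\right) = \left(- \frac{3}{4}\right) 1 \cdot 3 \left(11 + 105\right) = \left(- \frac{3}{4}\right) 3 \cdot 116 = \left(- \frac{9}{4}\right) 116 = -261$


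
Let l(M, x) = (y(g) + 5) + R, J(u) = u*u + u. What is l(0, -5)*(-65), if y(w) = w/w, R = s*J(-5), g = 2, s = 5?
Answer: -6890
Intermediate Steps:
J(u) = u + u² (J(u) = u² + u = u + u²)
R = 100 (R = 5*(-5*(1 - 5)) = 5*(-5*(-4)) = 5*20 = 100)
y(w) = 1
l(M, x) = 106 (l(M, x) = (1 + 5) + 100 = 6 + 100 = 106)
l(0, -5)*(-65) = 106*(-65) = -6890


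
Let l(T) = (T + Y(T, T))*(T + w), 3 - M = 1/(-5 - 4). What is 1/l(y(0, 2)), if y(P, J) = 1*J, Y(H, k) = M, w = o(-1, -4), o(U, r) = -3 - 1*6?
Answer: -9/322 ≈ -0.027950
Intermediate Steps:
o(U, r) = -9 (o(U, r) = -3 - 6 = -9)
M = 28/9 (M = 3 - 1/(-5 - 4) = 3 - 1/(-9) = 3 - 1*(-⅑) = 3 + ⅑ = 28/9 ≈ 3.1111)
w = -9
Y(H, k) = 28/9
y(P, J) = J
l(T) = (-9 + T)*(28/9 + T) (l(T) = (T + 28/9)*(T - 9) = (28/9 + T)*(-9 + T) = (-9 + T)*(28/9 + T))
1/l(y(0, 2)) = 1/(-28 + 2² - 53/9*2) = 1/(-28 + 4 - 106/9) = 1/(-322/9) = -9/322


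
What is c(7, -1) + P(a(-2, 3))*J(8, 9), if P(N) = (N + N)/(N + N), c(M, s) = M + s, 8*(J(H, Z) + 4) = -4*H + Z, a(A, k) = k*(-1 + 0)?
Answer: -7/8 ≈ -0.87500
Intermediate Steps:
a(A, k) = -k (a(A, k) = k*(-1) = -k)
J(H, Z) = -4 - H/2 + Z/8 (J(H, Z) = -4 + (-4*H + Z)/8 = -4 + (Z - 4*H)/8 = -4 + (-H/2 + Z/8) = -4 - H/2 + Z/8)
P(N) = 1 (P(N) = (2*N)/((2*N)) = (2*N)*(1/(2*N)) = 1)
c(7, -1) + P(a(-2, 3))*J(8, 9) = (7 - 1) + 1*(-4 - ½*8 + (⅛)*9) = 6 + 1*(-4 - 4 + 9/8) = 6 + 1*(-55/8) = 6 - 55/8 = -7/8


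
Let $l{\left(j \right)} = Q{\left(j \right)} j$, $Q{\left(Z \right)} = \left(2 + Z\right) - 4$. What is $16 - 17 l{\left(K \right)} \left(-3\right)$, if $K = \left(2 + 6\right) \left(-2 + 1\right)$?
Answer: $65280$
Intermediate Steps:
$K = -8$ ($K = 8 \left(-1\right) = -8$)
$Q{\left(Z \right)} = -2 + Z$
$l{\left(j \right)} = j \left(-2 + j\right)$ ($l{\left(j \right)} = \left(-2 + j\right) j = j \left(-2 + j\right)$)
$16 - 17 l{\left(K \right)} \left(-3\right) = 16 - 17 \left(- 8 \left(-2 - 8\right)\right) \left(-3\right) = 16 - 17 \left(\left(-8\right) \left(-10\right)\right) \left(-3\right) = 16 \left(-17\right) 80 \left(-3\right) = 16 \left(\left(-1360\right) \left(-3\right)\right) = 16 \cdot 4080 = 65280$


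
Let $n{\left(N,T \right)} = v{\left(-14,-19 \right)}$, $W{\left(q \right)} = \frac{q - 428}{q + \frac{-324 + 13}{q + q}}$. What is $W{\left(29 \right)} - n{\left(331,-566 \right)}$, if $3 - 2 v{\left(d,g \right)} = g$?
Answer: $- \frac{12741}{457} \approx -27.88$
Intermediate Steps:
$W{\left(q \right)} = \frac{-428 + q}{q - \frac{311}{2 q}}$
$v{\left(d,g \right)} = \frac{3}{2} - \frac{g}{2}$
$n{\left(N,T \right)} = 11$ ($n{\left(N,T \right)} = \frac{3}{2} - - \frac{19}{2} = \frac{3}{2} + \frac{19}{2} = 11$)
$W{\left(29 \right)} - n{\left(331,-566 \right)} = 2 \cdot 29 \frac{1}{-311 + 2 \cdot 29^{2}} \left(-428 + 29\right) - 11 = 2 \cdot 29 \frac{1}{-311 + 2 \cdot 841} \left(-399\right) - 11 = 2 \cdot 29 \frac{1}{-311 + 1682} \left(-399\right) - 11 = 2 \cdot 29 \cdot \frac{1}{1371} \left(-399\right) - 11 = - \frac{7714}{457} - 11 = - \frac{12741}{457}$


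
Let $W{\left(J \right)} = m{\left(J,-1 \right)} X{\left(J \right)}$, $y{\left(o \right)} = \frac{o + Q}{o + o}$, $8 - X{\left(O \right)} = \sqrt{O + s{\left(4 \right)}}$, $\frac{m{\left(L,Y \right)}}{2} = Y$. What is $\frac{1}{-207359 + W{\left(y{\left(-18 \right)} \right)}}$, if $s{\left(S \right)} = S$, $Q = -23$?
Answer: $- \frac{373275}{77407903088} - \frac{3 \sqrt{185}}{387039515440} \approx -4.8223 \cdot 10^{-6}$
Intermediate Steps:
$m{\left(L,Y \right)} = 2 Y$
$X{\left(O \right)} = 8 - \sqrt{4 + O}$ ($X{\left(O \right)} = 8 - \sqrt{O + 4} = 8 - \sqrt{4 + O}$)
$y{\left(o \right)} = \frac{-23 + o}{2 o}$ ($y{\left(o \right)} = \frac{o - 23}{o + o} = \frac{-23 + o}{2 o}$)
$W{\left(J \right)} = -16 + 2 \sqrt{4 + J}$ ($W{\left(J \right)} = 2 \left(-1\right) \left(8 - \sqrt{4 + J}\right) = - 2 \left(8 - \sqrt{4 + J}\right) = -16 + 2 \sqrt{4 + J}$)
$\frac{1}{-207359 + W{\left(y{\left(-18 \right)} \right)}} = \frac{1}{-207359 - \left(16 - 2 \sqrt{4 + \frac{-23 - 18}{2 \left(-18\right)}}\right)} = \frac{1}{-207359 - \left(16 - 2 \sqrt{4 + \frac{1}{2} \left(- \frac{1}{18}\right) \left(-41\right)}\right)} = \frac{1}{-207359 - \left(16 - 2 \sqrt{4 + \frac{41}{36}}\right)} = \frac{1}{-207359 - \left(16 - 2 \sqrt{\frac{185}{36}}\right)} = \frac{1}{-207359 - \left(16 - 2 \frac{\sqrt{185}}{6}\right)} = \frac{1}{-207359 - \left(16 - \frac{\sqrt{185}}{3}\right)} = \frac{1}{-207375 + \frac{\sqrt{185}}{3}}$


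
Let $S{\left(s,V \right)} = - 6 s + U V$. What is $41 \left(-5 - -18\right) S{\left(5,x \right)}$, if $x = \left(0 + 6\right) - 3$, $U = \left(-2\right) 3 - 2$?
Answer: $-28782$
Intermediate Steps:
$U = -8$ ($U = -6 - 2 = -8$)
$x = 3$ ($x = 6 - 3 = 3$)
$S{\left(s,V \right)} = - 8 V - 6 s$ ($S{\left(s,V \right)} = - 6 s - 8 V = - 8 V - 6 s$)
$41 \left(-5 - -18\right) S{\left(5,x \right)} = 41 \left(-5 - -18\right) \left(\left(-8\right) 3 - 30\right) = 41 \left(-5 + 18\right) \left(-24 - 30\right) = 41 \cdot 13 \left(-54\right) = 533 \left(-54\right) = -28782$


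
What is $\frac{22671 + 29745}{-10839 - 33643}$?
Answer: $- \frac{26208}{22241} \approx -1.1784$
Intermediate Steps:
$\frac{22671 + 29745}{-10839 - 33643} = \frac{52416}{-44482} = 52416 \left(- \frac{1}{44482}\right) = - \frac{26208}{22241}$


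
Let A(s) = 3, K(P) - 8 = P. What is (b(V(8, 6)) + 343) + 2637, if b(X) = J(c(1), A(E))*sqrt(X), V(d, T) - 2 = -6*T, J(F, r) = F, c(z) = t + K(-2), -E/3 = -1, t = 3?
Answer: 2980 + 9*I*sqrt(34) ≈ 2980.0 + 52.479*I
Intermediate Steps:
E = 3 (E = -3*(-1) = 3)
K(P) = 8 + P
c(z) = 9 (c(z) = 3 + (8 - 2) = 3 + 6 = 9)
V(d, T) = 2 - 6*T
b(X) = 9*sqrt(X)
(b(V(8, 6)) + 343) + 2637 = (9*sqrt(2 - 6*6) + 343) + 2637 = (9*sqrt(2 - 36) + 343) + 2637 = (9*sqrt(-34) + 343) + 2637 = (9*(I*sqrt(34)) + 343) + 2637 = (9*I*sqrt(34) + 343) + 2637 = (343 + 9*I*sqrt(34)) + 2637 = 2980 + 9*I*sqrt(34)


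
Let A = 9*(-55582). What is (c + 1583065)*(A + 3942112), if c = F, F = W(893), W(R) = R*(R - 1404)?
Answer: 3878103994508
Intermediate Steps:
W(R) = R*(-1404 + R)
F = -456323 (F = 893*(-1404 + 893) = 893*(-511) = -456323)
A = -500238
c = -456323
(c + 1583065)*(A + 3942112) = (-456323 + 1583065)*(-500238 + 3942112) = 1126742*3441874 = 3878103994508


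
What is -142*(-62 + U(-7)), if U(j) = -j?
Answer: 7810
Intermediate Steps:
-142*(-62 + U(-7)) = -142*(-62 - 1*(-7)) = -142*(-62 + 7) = -142*(-55) = 7810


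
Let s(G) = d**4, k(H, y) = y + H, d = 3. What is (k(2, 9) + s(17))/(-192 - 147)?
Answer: -92/339 ≈ -0.27139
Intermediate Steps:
k(H, y) = H + y
s(G) = 81 (s(G) = 3**4 = 81)
(k(2, 9) + s(17))/(-192 - 147) = ((2 + 9) + 81)/(-192 - 147) = (11 + 81)/(-339) = 92*(-1/339) = -92/339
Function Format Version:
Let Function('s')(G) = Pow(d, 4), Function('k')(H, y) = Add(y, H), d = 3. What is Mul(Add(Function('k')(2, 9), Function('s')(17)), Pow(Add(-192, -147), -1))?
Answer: Rational(-92, 339) ≈ -0.27139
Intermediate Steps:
Function('k')(H, y) = Add(H, y)
Function('s')(G) = 81 (Function('s')(G) = Pow(3, 4) = 81)
Mul(Add(Function('k')(2, 9), Function('s')(17)), Pow(Add(-192, -147), -1)) = Mul(Add(Add(2, 9), 81), Pow(Add(-192, -147), -1)) = Mul(Add(11, 81), Pow(-339, -1)) = Mul(92, Rational(-1, 339)) = Rational(-92, 339)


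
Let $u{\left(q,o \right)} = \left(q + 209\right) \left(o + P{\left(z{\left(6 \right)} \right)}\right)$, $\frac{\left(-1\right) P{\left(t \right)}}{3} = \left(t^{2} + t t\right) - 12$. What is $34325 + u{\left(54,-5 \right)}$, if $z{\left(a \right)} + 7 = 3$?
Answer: $17230$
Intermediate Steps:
$z{\left(a \right)} = -4$ ($z{\left(a \right)} = -7 + 3 = -4$)
$P{\left(t \right)} = 36 - 6 t^{2}$ ($P{\left(t \right)} = - 3 \left(\left(t^{2} + t t\right) - 12\right) = - 3 \left(\left(t^{2} + t^{2}\right) - 12\right) = - 3 \left(2 t^{2} - 12\right) = - 3 \left(-12 + 2 t^{2}\right) = 36 - 6 t^{2}$)
$u{\left(q,o \right)} = \left(-60 + o\right) \left(209 + q\right)$ ($u{\left(q,o \right)} = \left(q + 209\right) \left(o + \left(36 - 6 \left(-4\right)^{2}\right)\right) = \left(209 + q\right) \left(o + \left(36 - 96\right)\right) = \left(209 + q\right) \left(o - 60\right) = \left(209 + q\right) \left(-60 + o\right) = \left(-60 + o\right) \left(209 + q\right)$)
$34325 + u{\left(54,-5 \right)} = 34325 - 17095 = 17230$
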